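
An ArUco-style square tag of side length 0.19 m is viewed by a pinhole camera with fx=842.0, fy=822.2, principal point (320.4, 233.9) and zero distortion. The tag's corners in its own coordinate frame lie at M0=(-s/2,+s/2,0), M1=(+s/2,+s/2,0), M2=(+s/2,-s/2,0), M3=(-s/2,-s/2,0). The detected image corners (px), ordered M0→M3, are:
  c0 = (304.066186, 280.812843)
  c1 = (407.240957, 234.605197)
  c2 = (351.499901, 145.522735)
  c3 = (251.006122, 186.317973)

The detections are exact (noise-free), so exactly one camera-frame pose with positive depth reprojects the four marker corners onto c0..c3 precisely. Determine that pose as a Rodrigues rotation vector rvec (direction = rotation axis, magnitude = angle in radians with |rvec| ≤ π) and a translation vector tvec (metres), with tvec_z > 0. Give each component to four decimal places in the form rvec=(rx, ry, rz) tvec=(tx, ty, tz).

rvec=(-0.4049, -0.1924, -0.4593) tvec=(0.0137, -0.0395, 1.3792)

Intrinsics K: fx=842.0, fy=822.2, cx=320.4, cy=233.9
Marker side s = 0.19 m; corners in marker frame (Z=0):
  M0 = (-0.0950, +0.0950, 0)
  M1 = (+0.0950, +0.0950, 0)
  M2 = (+0.0950, -0.0950, 0)
  M3 = (-0.0950, -0.0950, 0)
Detected image corners:
  c0 = (304.066186, 280.812843) px
  c1 = (407.240957, 234.605197) px
  c2 = (351.499901, 145.522735) px
  c3 = (251.006122, 186.317973) px
Planar DLT: solve 8×8 A·h = b for H (H[2,2]=1):
  H  [+599.93632 +206.67979 +328.77015]
  H  [-187.27034 +431.39168 +210.35236]
  H  [+0.19525 -0.24287 +1.00000]
B = K⁻¹H; ‖b₁‖=0.725057, ‖b₂‖=0.725057; λ = 2/(‖b₁‖+‖b₂‖) = 1.379201, sign → tz>0 ⇒ λ=+1.379201
r₁ = λ·B[:,0] = (+0.88023,-0.39074,+0.26928); r₂ = λ·B[:,1] = (+0.46600,+0.81893,-0.33496)
r₃ = r₁×r₂ = (-0.08964,+0.42033,+0.90293); SVD([r₁ r₂ r₃]) → R = UVᵀ:
  R  [+0.88023 +0.46600 -0.08964]
  R  [-0.39074 +0.81893 +0.42033]
  R  [+0.26928 -0.33496 +0.90293]
t = (+0.01371, -0.03950, +1.37920) m
tr R = 2.602092; θ = arccos((tr R − 1)/2) = 0.641755 rad = 36.770°
axis k = ((R−Rᵀ)₃₂, (R−Rᵀ)₁₃, (R−Rᵀ)₂₁) / (2 sinθ) = (-0.630876, -0.299802, -0.715621)
rvec = θ·k = (-0.404868, -0.192400, -0.459254)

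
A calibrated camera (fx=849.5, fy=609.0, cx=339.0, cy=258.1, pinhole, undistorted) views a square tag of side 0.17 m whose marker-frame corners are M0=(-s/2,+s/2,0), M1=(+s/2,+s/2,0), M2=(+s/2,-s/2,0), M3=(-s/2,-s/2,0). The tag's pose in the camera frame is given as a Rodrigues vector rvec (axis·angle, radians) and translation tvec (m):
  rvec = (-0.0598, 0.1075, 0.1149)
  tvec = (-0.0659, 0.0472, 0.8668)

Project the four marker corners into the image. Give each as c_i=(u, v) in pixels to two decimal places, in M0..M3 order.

c0=(183.22, 343.37) c1=(347.03, 358.74) c2=(366.64, 238.57) c3=(204.10, 225.92)

Intrinsics K: fx=849.5, fy=609.0, cx=339.0, cy=258.1
Marker side s = 0.17 m; corners in marker frame (Z=0):
  M0 = (-0.0850, +0.0850, 0)
  M1 = (+0.0850, +0.0850, 0)
  M2 = (+0.0850, -0.0850, 0)
  M3 = (-0.0850, -0.0850, 0)
rvec = (-0.0598, 0.1075, 0.1149), |rvec| = θ = 0.16833 rad = 9.644°
Rodrigues: sinθ=0.16753, 1−cosθ=0.01413; R = I + sinθ·[k]× + (1−cosθ)·[k]×²:
    [+0.98765 -0.11756 +0.10357]
    [+0.11115 +0.99163 +0.06568]
    [-0.11042 -0.05336 +0.99245]
t = (-0.0659, 0.0472, 0.8668) m
M0: Pc = R·M0+t = (-0.15984, +0.12204, +0.87165); u = 849.5·(-0.15984)/0.87165 + 339.0 = 183.2187, v = 609.0·(+0.12204)/0.87165 + 258.1 = 343.3668
M1: Pc = R·M1+t = (+0.00806, +0.14094, +0.85288); u = 849.5·(+0.00806)/0.85288 + 339.0 = 347.0253, v = 609.0·(+0.14094)/0.85288 + 258.1 = 358.7360
M2: Pc = R·M2+t = (+0.02804, -0.02764, +0.86195); u = 849.5·(+0.02804)/0.86195 + 339.0 = 366.6382, v = 609.0·(-0.02764)/0.86195 + 258.1 = 238.5708
M3: Pc = R·M3+t = (-0.13986, -0.04654, +0.88072); u = 849.5·(-0.13986)/0.88072 + 339.0 = 204.1006, v = 609.0·(-0.04654)/0.88072 + 258.1 = 225.9210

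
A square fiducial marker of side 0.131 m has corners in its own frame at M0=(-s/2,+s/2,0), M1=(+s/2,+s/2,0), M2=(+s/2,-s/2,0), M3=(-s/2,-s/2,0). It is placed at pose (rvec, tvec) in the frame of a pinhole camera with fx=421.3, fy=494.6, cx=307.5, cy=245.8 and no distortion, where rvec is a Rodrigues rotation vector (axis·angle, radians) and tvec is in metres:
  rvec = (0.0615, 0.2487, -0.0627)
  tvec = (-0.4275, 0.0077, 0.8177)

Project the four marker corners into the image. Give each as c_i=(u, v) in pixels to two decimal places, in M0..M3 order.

Intrinsics K: fx=421.3, fy=494.6, cx=307.5, cy=245.8
Marker side s = 0.131 m; corners in marker frame (Z=0):
  M0 = (-0.0655, +0.0655, 0)
  M1 = (+0.0655, +0.0655, 0)
  M2 = (+0.0655, -0.0655, 0)
  M3 = (-0.0655, -0.0655, 0)
rvec = (0.0615, 0.2487, -0.0627), |rvec| = θ = 0.26375 rad = 15.112°
Rodrigues: sinθ=0.26070, 1−cosθ=0.03458; R = I + sinθ·[k]× + (1−cosθ)·[k]×²:
    [+0.96730 +0.06958 +0.24391]
    [-0.05437 +0.99617 -0.06854]
    [-0.24774 +0.05304 +0.96737]
t = (-0.4275, 0.0077, 0.8177) m
M0: Pc = R·M0+t = (-0.48630, +0.07651, +0.83740); u = 421.3·(-0.48630)/0.83740 + 307.5 = 62.8401, v = 494.6·(+0.07651)/0.83740 + 245.8 = 290.9898
M1: Pc = R·M1+t = (-0.35958, +0.06939, +0.80495); u = 421.3·(-0.35958)/0.80495 + 307.5 = 119.2975, v = 494.6·(+0.06939)/0.80495 + 245.8 = 288.4352
M2: Pc = R·M2+t = (-0.36870, -0.06111, +0.79800); u = 421.3·(-0.36870)/0.79800 + 307.5 = 112.8468, v = 494.6·(-0.06111)/0.79800 + 245.8 = 207.9239
M3: Pc = R·M3+t = (-0.49542, -0.05399, +0.83045); u = 421.3·(-0.49542)/0.83045 + 307.5 = 56.1691, v = 494.6·(-0.05399)/0.83045 + 245.8 = 213.6462

c0=(62.84, 290.99) c1=(119.30, 288.44) c2=(112.85, 207.92) c3=(56.17, 213.65)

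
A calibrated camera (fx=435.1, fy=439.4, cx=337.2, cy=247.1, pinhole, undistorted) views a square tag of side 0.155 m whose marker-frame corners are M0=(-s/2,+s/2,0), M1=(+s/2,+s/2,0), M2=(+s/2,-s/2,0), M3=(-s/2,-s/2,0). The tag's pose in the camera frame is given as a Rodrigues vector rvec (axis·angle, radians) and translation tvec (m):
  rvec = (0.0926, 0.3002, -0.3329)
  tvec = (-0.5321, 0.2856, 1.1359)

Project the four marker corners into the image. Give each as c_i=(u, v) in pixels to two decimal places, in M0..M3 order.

c0=(121.65, 391.62) c1=(167.01, 378.95) c2=(145.68, 321.89) c3=(100.95, 336.96)

Intrinsics K: fx=435.1, fy=439.4, cx=337.2, cy=247.1
Marker side s = 0.155 m; corners in marker frame (Z=0):
  M0 = (-0.0775, +0.0775, 0)
  M1 = (+0.0775, +0.0775, 0)
  M2 = (+0.0775, -0.0775, 0)
  M3 = (-0.0775, -0.0775, 0)
rvec = (0.0926, 0.3002, -0.3329), |rvec| = θ = 0.45773 rad = 26.226°
Rodrigues: sinθ=0.44191, 1−cosθ=0.10294; R = I + sinθ·[k]× + (1−cosθ)·[k]×²:
    [+0.90127 +0.33505 +0.27468]
    [-0.30774 +0.94134 -0.13850]
    [-0.30497 +0.04030 +0.95151]
t = (-0.5321, 0.2856, 1.1359) m
M0: Pc = R·M0+t = (-0.57598, +0.38240, +1.16266); u = 435.1·(-0.57598)/1.16266 + 337.2 = 121.6512, v = 439.4·(+0.38240)/1.16266 + 247.1 = 391.6205
M1: Pc = R·M1+t = (-0.43628, +0.33470, +1.11539); u = 435.1·(-0.43628)/1.11539 + 337.2 = 167.0103, v = 439.4·(+0.33470)/1.11539 + 247.1 = 378.9545
M2: Pc = R·M2+t = (-0.48822, +0.18880, +1.10914); u = 435.1·(-0.48822)/1.10914 + 337.2 = 145.6791, v = 439.4·(+0.18880)/1.10914 + 247.1 = 321.8941
M3: Pc = R·M3+t = (-0.62792, +0.23650, +1.15641); u = 435.1·(-0.62792)/1.15641 + 337.2 = 100.9470, v = 439.4·(+0.23650)/1.15641 + 247.1 = 336.9610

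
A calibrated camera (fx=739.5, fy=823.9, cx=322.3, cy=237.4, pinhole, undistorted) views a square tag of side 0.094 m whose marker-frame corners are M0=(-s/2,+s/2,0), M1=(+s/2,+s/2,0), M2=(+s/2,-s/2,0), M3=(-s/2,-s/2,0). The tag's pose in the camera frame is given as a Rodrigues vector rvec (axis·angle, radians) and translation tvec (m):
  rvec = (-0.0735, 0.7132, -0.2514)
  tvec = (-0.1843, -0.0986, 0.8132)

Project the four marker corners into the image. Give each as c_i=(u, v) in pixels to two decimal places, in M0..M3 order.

Intrinsics K: fx=739.5, fy=823.9, cx=322.3, cy=237.4
Marker side s = 0.094 m; corners in marker frame (Z=0):
  M0 = (-0.0470, +0.0470, 0)
  M1 = (+0.0470, +0.0470, 0)
  M2 = (+0.0470, -0.0470, 0)
  M3 = (-0.0470, -0.0470, 0)
rvec = (-0.0735, 0.7132, -0.2514), |rvec| = θ = 0.75978 rad = 43.532°
Rodrigues: sinθ=0.68876, 1−cosθ=0.27501; R = I + sinθ·[k]× + (1−cosθ)·[k]×²:
    [+0.72756 +0.20293 +0.65534]
    [-0.25287 +0.96732 -0.01879]
    [-0.63773 -0.15205 +0.75510]
t = (-0.1843, -0.0986, 0.8132) m
M0: Pc = R·M0+t = (-0.20896, -0.04125, +0.83603); u = 739.5·(-0.20896)/0.83603 + 322.3 = 137.4682, v = 823.9·(-0.04125)/0.83603 + 237.4 = 196.7474
M1: Pc = R·M1+t = (-0.14057, -0.06502, +0.77608); u = 739.5·(-0.14057)/0.77608 + 322.3 = 188.3587, v = 823.9·(-0.06502)/0.77608 + 237.4 = 168.3723
M2: Pc = R·M2+t = (-0.15964, -0.15595, +0.79037); u = 739.5·(-0.15964)/0.79037 + 322.3 = 172.9334, v = 823.9·(-0.15595)/0.79037 + 237.4 = 74.8357
M3: Pc = R·M3+t = (-0.22803, -0.13218, +0.85032); u = 739.5·(-0.22803)/0.85032 + 322.3 = 123.9858, v = 823.9·(-0.13218)/0.85032 + 237.4 = 109.3281

c0=(137.47, 196.75) c1=(188.36, 168.37) c2=(172.93, 74.84) c3=(123.99, 109.33)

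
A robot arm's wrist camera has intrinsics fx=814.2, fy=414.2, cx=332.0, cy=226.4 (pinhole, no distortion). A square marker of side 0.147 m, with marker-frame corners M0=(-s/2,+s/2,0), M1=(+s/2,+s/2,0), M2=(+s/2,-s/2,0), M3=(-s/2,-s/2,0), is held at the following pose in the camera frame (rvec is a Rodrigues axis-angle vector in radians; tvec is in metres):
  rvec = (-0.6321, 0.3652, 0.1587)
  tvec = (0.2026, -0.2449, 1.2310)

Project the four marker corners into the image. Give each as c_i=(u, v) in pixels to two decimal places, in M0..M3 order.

Intrinsics K: fx=814.2, fy=414.2, cx=332.0, cy=226.4
Marker side s = 0.147 m; corners in marker frame (Z=0):
  M0 = (-0.0735, +0.0735, 0)
  M1 = (+0.0735, +0.0735, 0)
  M2 = (+0.0735, -0.0735, 0)
  M3 = (-0.0735, -0.0735, 0)
rvec = (-0.6321, 0.3652, 0.1587), |rvec| = θ = 0.74707 rad = 42.804°
Rodrigues: sinθ=0.67949, 1−cosθ=0.26631; R = I + sinθ·[k]× + (1−cosθ)·[k]×²:
    [+0.92434 -0.25450 +0.28430]
    [+0.03419 +0.79733 +0.60258]
    [-0.38003 -0.54727 +0.74570]
t = (0.2026, -0.2449, 1.2310) m
M0: Pc = R·M0+t = (+0.11596, -0.18881, +1.21871); u = 814.2·(+0.11596)/1.21871 + 332.0 = 409.4680, v = 414.2·(-0.18881)/1.21871 + 226.4 = 162.2297
M1: Pc = R·M1+t = (+0.25183, -0.18378, +1.16284); u = 814.2·(+0.25183)/1.16284 + 332.0 = 508.3289, v = 414.2·(-0.18378)/1.16284 + 226.4 = 160.9371
M2: Pc = R·M2+t = (+0.28924, -0.30099, +1.24329); u = 814.2·(+0.28924)/1.24329 + 332.0 = 521.4189, v = 414.2·(-0.30099)/1.24329 + 226.4 = 126.1257
M3: Pc = R·M3+t = (+0.15337, -0.30602, +1.29916); u = 814.2·(+0.15337)/1.29916 + 332.0 = 428.1170, v = 414.2·(-0.30602)/1.29916 + 226.4 = 128.8351

c0=(409.47, 162.23) c1=(508.33, 160.94) c2=(521.42, 126.13) c3=(428.12, 128.84)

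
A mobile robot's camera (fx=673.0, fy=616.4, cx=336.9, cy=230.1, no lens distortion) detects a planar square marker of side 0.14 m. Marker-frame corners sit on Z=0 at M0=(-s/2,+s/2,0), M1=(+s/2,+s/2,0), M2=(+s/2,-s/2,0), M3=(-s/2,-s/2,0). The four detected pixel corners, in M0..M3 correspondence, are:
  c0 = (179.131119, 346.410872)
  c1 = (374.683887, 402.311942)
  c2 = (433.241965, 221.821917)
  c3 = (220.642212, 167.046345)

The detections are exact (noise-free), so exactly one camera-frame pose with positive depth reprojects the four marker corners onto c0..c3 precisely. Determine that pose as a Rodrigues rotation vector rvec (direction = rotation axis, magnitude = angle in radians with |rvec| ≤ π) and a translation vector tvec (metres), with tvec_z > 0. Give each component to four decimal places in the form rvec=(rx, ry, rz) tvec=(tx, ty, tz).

rvec=(0.2285, 0.1264, 0.2661) tvec=(-0.0245, 0.0409, 0.4403)

Intrinsics K: fx=673.0, fy=616.4, cx=336.9, cy=230.1
Marker side s = 0.14 m; corners in marker frame (Z=0):
  M0 = (-0.0700, +0.0700, 0)
  M1 = (+0.0700, +0.0700, 0)
  M2 = (+0.0700, -0.0700, 0)
  M3 = (-0.0700, -0.0700, 0)
Detected image corners:
  c0 = (179.131119, 346.410872) px
  c1 = (374.683887, 402.311942) px
  c2 = (433.241965, 221.821917) px
  c3 = (220.642212, 167.046345) px
Planar DLT: solve 8×8 A·h = b for H (H[2,2]=1):
  H  [+1391.30142 -192.04631 +299.45543]
  H  [+335.08096 +1440.02856 +287.41662]
  H  [-0.21219 +0.54464 +1.00000]
B = K⁻¹H; ‖b₁‖=2.270941, ‖b₂‖=2.270941; λ = 2/(‖b₁‖+‖b₂‖) = 0.440346, sign → tz>0 ⇒ λ=+0.440346
r₁ = λ·B[:,0] = (+0.95711,+0.27426,-0.09344); r₂ = λ·B[:,1] = (-0.24571,+0.93921,+0.23983)
r₃ = r₁×r₂ = (+0.15353,-0.20658,+0.96631); SVD([r₁ r₂ r₃]) → R = UVᵀ:
  R  [+0.95711 -0.24571 +0.15353]
  R  [+0.27426 +0.93921 -0.20658]
  R  [-0.09344 +0.23983 +0.96631]
t = (-0.02450, +0.04095, +0.44035) m
tr R = 2.862621; θ = arccos((tr R − 1)/2) = 0.372802 rad = 21.360°
axis k = ((R−Rᵀ)₃₂, (R−Rᵀ)₁₃, (R−Rᵀ)₂₁) / (2 sinθ) = (+0.612821, +0.339029, +0.713799)
rvec = θ·k = (+0.228461, +0.126391, +0.266106)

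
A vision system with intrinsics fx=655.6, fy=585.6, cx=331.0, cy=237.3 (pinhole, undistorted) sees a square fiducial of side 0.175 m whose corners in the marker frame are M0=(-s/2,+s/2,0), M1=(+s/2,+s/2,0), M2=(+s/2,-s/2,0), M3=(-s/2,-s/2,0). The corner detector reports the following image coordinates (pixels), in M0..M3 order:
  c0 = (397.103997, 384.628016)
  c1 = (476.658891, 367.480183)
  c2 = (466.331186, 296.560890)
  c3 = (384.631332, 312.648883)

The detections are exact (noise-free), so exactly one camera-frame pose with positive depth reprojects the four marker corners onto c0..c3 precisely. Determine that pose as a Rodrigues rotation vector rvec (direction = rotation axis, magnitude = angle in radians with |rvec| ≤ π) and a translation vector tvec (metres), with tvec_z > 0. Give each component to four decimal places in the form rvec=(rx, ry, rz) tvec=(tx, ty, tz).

Intrinsics K: fx=655.6, fy=585.6, cx=331.0, cy=237.3
Marker side s = 0.175 m; corners in marker frame (Z=0):
  M0 = (-0.0875, +0.0875, 0)
  M1 = (+0.0875, +0.0875, 0)
  M2 = (+0.0875, -0.0875, 0)
  M3 = (-0.0875, -0.0875, 0)
Detected image corners:
  c0 = (397.103997, 384.628016) px
  c1 = (476.658891, 367.480183) px
  c2 = (466.331186, 296.560890) px
  c3 = (384.631332, 312.648883) px
Planar DLT: solve 8×8 A·h = b for H (H[2,2]=1):
  H  [+510.79957 +123.53933 +431.65920]
  H  [-55.41666 +454.39086 +340.66874]
  H  [+0.11630 +0.13558 +1.00000]
B = K⁻¹H; ‖b₁‖=0.743385, ‖b₂‖=0.743385; λ = 2/(‖b₁‖+‖b₂‖) = 1.345198, sign → tz>0 ⇒ λ=+1.345198
r₁ = λ·B[:,0] = (+0.96910,-0.19069,+0.15644); r₂ = λ·B[:,1] = (+0.16141,+0.96989,+0.18238)
r₃ = r₁×r₂ = (-0.18651,-0.15149,+0.97070); SVD([r₁ r₂ r₃]) → R = UVᵀ:
  R  [+0.96910 +0.16141 -0.18651]
  R  [-0.19069 +0.96989 -0.15149]
  R  [+0.15644 +0.18238 +0.97070]
t = (+0.20654, +0.23745, +1.34520) m
tr R = 2.909698; θ = arccos((tr R − 1)/2) = 0.301646 rad = 17.283°
axis k = ((R−Rᵀ)₃₂, (R−Rᵀ)₁₃, (R−Rᵀ)₂₁) / (2 sinθ) = (+0.561892, -0.577175, -0.592576)
rvec = θ·k = (+0.169492, -0.174102, -0.178748)

rvec=(0.1695, -0.1741, -0.1787) tvec=(0.2065, 0.2375, 1.3452)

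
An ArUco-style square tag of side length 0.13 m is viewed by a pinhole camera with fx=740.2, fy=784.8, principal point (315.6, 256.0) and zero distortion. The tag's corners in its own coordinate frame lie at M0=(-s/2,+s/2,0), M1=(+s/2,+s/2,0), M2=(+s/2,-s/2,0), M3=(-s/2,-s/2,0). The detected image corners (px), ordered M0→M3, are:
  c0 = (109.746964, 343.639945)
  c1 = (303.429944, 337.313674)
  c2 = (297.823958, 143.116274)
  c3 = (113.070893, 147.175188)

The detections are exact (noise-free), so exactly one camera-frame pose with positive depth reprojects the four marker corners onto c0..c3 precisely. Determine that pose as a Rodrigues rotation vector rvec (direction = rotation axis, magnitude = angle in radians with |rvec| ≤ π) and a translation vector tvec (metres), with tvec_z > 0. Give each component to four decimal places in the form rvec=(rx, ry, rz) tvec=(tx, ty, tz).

rvec=(-0.1876, -0.0381, -0.0303) tvec=(-0.0754, -0.0101, 0.5113)

Intrinsics K: fx=740.2, fy=784.8, cx=315.6, cy=256.0
Marker side s = 0.13 m; corners in marker frame (Z=0):
  M0 = (-0.0650, +0.0650, 0)
  M1 = (+0.0650, +0.0650, 0)
  M2 = (+0.0650, -0.0650, 0)
  M3 = (-0.0650, -0.0650, 0)
Detected image corners:
  c0 = (109.746964, 343.639945) px
  c1 = (303.429944, 337.313674) px
  c2 = (297.823958, 143.116274) px
  c3 = (113.070893, 147.175188) px
Planar DLT: solve 8×8 A·h = b for H (H[2,2]=1):
  H  [+1471.11634 -65.93453 +206.49413]
  H  [-20.40260 +1414.23747 +240.49018]
  H  [+0.07963 -0.36351 +1.00000]
B = K⁻¹H; ‖b₁‖=1.955820, ‖b₂‖=1.955820; λ = 2/(‖b₁‖+‖b₂‖) = 0.511294, sign → tz>0 ⇒ λ=+0.511294
r₁ = λ·B[:,0] = (+0.99882,-0.02657,+0.04071); r₂ = λ·B[:,1] = (+0.03370,+0.98200,-0.18586)
r₃ = r₁×r₂ = (-0.03504,+0.18701,+0.98173); SVD([r₁ r₂ r₃]) → R = UVᵀ:
  R  [+0.99882 +0.03370 -0.03504]
  R  [-0.02657 +0.98200 +0.18701]
  R  [+0.04071 -0.18586 +0.98173]
t = (-0.07537, -0.01010, +0.51129) m
tr R = 2.962548; θ = arccos((tr R − 1)/2) = 0.193829 rad = 11.106°
axis k = ((R−Rᵀ)₃₂, (R−Rᵀ)₁₃, (R−Rᵀ)₂₁) / (2 sinθ) = (-0.967911, -0.196644, -0.156460)
rvec = θ·k = (-0.187609, -0.038115, -0.030326)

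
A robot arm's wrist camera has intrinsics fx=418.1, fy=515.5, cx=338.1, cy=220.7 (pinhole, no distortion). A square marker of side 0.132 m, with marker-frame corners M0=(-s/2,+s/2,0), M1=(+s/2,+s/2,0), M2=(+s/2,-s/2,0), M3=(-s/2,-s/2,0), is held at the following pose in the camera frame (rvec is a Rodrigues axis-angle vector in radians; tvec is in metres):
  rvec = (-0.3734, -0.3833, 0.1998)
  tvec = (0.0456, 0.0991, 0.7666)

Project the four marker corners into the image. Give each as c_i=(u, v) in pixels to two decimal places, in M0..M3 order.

c0=(325.15, 322.66) c1=(391.69, 339.99) c2=(396.39, 256.13) c3=(334.57, 235.27)

Intrinsics K: fx=418.1, fy=515.5, cx=338.1, cy=220.7
Marker side s = 0.132 m; corners in marker frame (Z=0):
  M0 = (-0.0660, +0.0660, 0)
  M1 = (+0.0660, +0.0660, 0)
  M2 = (+0.0660, -0.0660, 0)
  M3 = (-0.0660, -0.0660, 0)
rvec = (-0.3734, -0.3833, 0.1998), |rvec| = θ = 0.57120 rad = 32.727°
Rodrigues: sinθ=0.54064, 1−cosθ=0.15875; R = I + sinθ·[k]× + (1−cosθ)·[k]×²:
    [+0.90909 -0.11947 -0.39909]
    [+0.25875 +0.91274 +0.31616]
    [+0.32649 -0.39069 +0.86068]
t = (0.0456, 0.0991, 0.7666) m
M0: Pc = R·M0+t = (-0.02229, +0.14226, +0.71927); u = 418.1·(-0.02229)/0.71927 + 338.1 = 325.1458, v = 515.5·(+0.14226)/0.71927 + 220.7 = 322.6605
M1: Pc = R·M1+t = (+0.09771, +0.17642, +0.76236); u = 418.1·(+0.09771)/0.76236 + 338.1 = 391.6894, v = 515.5·(+0.17642)/0.76236 + 220.7 = 339.9916
M2: Pc = R·M2+t = (+0.11349, +0.05594, +0.81393); u = 418.1·(+0.11349)/0.81393 + 338.1 = 396.3950, v = 515.5·(+0.05594)/0.81393 + 220.7 = 256.1272
M3: Pc = R·M3+t = (-0.00651, +0.02178, +0.77084); u = 418.1·(-0.00651)/0.77084 + 338.1 = 334.5663, v = 515.5·(+0.02178)/0.77084 + 220.7 = 235.2667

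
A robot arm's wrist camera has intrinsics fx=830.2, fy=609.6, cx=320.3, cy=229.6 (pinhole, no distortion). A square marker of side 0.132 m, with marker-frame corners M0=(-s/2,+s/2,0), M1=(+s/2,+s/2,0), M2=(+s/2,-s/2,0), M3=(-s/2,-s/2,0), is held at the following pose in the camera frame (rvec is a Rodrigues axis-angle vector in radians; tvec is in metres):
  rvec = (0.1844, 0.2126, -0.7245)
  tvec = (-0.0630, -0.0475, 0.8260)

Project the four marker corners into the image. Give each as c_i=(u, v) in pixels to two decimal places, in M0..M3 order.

c0=(255.04, 260.39) c1=(350.33, 198.98) c2=(259.03, 124.93) c3=(166.02, 190.22)

Intrinsics K: fx=830.2, fy=609.6, cx=320.3, cy=229.6
Marker side s = 0.132 m; corners in marker frame (Z=0):
  M0 = (-0.0660, +0.0660, 0)
  M1 = (+0.0660, +0.0660, 0)
  M2 = (+0.0660, -0.0660, 0)
  M3 = (-0.0660, -0.0660, 0)
rvec = (0.1844, 0.2126, -0.7245), |rvec| = θ = 0.77724 rad = 44.533°
Rodrigues: sinθ=0.70131, 1−cosθ=0.28715; R = I + sinθ·[k]× + (1−cosθ)·[k]×²:
    [+0.72901 +0.67236 +0.12833]
    [-0.63509 +0.73434 -0.23960]
    [-0.25534 +0.09317 +0.96235]
t = (-0.0630, -0.0475, 0.8260) m
M0: Pc = R·M0+t = (-0.06674, +0.04288, +0.84900); u = 830.2·(-0.06674)/0.84900 + 320.3 = 255.0388, v = 609.6·(+0.04288)/0.84900 + 229.6 = 260.3903
M1: Pc = R·M1+t = (+0.02949, -0.04095, +0.81530); u = 830.2·(+0.02949)/0.81530 + 320.3 = 350.3299, v = 609.6·(-0.04095)/0.81530 + 229.6 = 198.9817
M2: Pc = R·M2+t = (-0.05926, -0.13788, +0.80300); u = 830.2·(-0.05926)/0.80300 + 320.3 = 259.0317, v = 609.6·(-0.13788)/0.80300 + 229.6 = 124.9261
M3: Pc = R·M3+t = (-0.15549, -0.05405, +0.83670); u = 830.2·(-0.15549)/0.83670 + 320.3 = 166.0177, v = 609.6·(-0.05405)/0.83670 + 229.6 = 190.2205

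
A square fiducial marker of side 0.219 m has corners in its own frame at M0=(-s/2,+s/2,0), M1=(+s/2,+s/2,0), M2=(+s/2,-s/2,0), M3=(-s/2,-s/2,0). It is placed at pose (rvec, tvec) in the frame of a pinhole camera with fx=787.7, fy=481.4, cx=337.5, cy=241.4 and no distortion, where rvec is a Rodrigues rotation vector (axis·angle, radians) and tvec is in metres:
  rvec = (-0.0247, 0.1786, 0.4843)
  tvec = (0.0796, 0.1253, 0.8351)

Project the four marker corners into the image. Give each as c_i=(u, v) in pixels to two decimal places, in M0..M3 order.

Intrinsics K: fx=787.7, fy=481.4, cx=337.5, cy=241.4
Marker side s = 0.219 m; corners in marker frame (Z=0):
  M0 = (-0.1095, +0.1095, 0)
  M1 = (+0.1095, +0.1095, 0)
  M2 = (+0.1095, -0.1095, 0)
  M3 = (-0.1095, -0.1095, 0)
rvec = (-0.0247, 0.1786, 0.4843), |rvec| = θ = 0.51677 rad = 29.609°
Rodrigues: sinθ=0.49408, 1−cosθ=0.13058; R = I + sinθ·[k]× + (1−cosθ)·[k]×²:
    [+0.86972 -0.46519 +0.16491]
    [+0.46087 +0.88502 +0.06591]
    [-0.17661 +0.01868 +0.98410]
t = (0.0796, 0.1253, 0.8351) m
M0: Pc = R·M0+t = (-0.06657, +0.17174, +0.85648); u = 787.7·(-0.06657)/0.85648 + 337.5 = 276.2744, v = 481.4·(+0.17174)/0.85648 + 241.4 = 337.9311
M1: Pc = R·M1+t = (+0.12390, +0.27267, +0.81781); u = 787.7·(+0.12390)/0.81781 + 337.5 = 456.8348, v = 481.4·(+0.27267)/0.81781 + 241.4 = 401.9093
M2: Pc = R·M2+t = (+0.22577, +0.07886, +0.81372); u = 787.7·(+0.22577)/0.81372 + 337.5 = 556.0535, v = 481.4·(+0.07886)/0.81372 + 241.4 = 288.0520
M3: Pc = R·M3+t = (+0.03530, -0.02207, +0.85239); u = 787.7·(+0.03530)/0.85239 + 337.5 = 370.1246, v = 481.4·(-0.02207)/0.85239 + 241.4 = 228.9330

c0=(276.27, 337.93) c1=(456.83, 401.91) c2=(556.05, 288.05) c3=(370.12, 228.93)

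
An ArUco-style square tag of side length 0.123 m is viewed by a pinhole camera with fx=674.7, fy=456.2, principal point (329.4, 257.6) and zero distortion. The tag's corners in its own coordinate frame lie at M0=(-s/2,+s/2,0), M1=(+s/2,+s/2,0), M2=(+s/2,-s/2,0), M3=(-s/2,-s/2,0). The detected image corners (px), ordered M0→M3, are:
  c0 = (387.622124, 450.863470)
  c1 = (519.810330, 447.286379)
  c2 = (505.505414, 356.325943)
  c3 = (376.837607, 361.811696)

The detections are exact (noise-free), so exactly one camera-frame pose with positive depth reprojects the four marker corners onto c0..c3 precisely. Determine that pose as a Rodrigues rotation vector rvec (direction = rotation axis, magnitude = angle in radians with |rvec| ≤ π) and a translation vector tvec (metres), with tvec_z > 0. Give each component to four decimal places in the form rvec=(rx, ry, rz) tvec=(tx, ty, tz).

Intrinsics K: fx=674.7, fy=456.2, cx=329.4, cy=257.6
Marker side s = 0.123 m; corners in marker frame (Z=0):
  M0 = (-0.0615, +0.0615, 0)
  M1 = (+0.0615, +0.0615, 0)
  M2 = (+0.0615, -0.0615, 0)
  M3 = (-0.0615, -0.0615, 0)
Detected image corners:
  c0 = (387.622124, 450.863470) px
  c1 = (519.810330, 447.286379) px
  c2 = (505.505414, 356.325943) px
  c3 = (376.837607, 361.811696) px
Planar DLT: solve 8×8 A·h = b for H (H[2,2]=1):
  H  [+978.52296 +11.49878 +446.63377]
  H  [-110.70842 +650.09568 +403.53857]
  H  [-0.18257 -0.20188 +1.00000]
B = K⁻¹H; ‖b₁‖=1.556501, ‖b₂‖=1.556501; λ = 2/(‖b₁‖+‖b₂‖) = 0.642466, sign → tz>0 ⇒ λ=+0.642466
r₁ = λ·B[:,0] = (+0.98904,-0.08968,-0.11729); r₂ = λ·B[:,1] = (+0.07427,+0.98877,-0.12970)
r₃ = r₁×r₂ = (+0.12761,+0.11957,+0.98459); SVD([r₁ r₂ r₃]) → R = UVᵀ:
  R  [+0.98904 +0.07427 +0.12761]
  R  [-0.08968 +0.98877 +0.11957]
  R  [-0.11729 -0.12970 +0.98459]
t = (+0.11163, +0.20553, +0.64247) m
tr R = 2.962398; θ = arccos((tr R − 1)/2) = 0.194217 rad = 11.128°
axis k = ((R−Rᵀ)₃₂, (R−Rᵀ)₁₃, (R−Rᵀ)₂₁) / (2 sinθ) = (-0.645783, +0.634472, -0.424746)
rvec = θ·k = (-0.125422, +0.123225, -0.082493)

rvec=(-0.1254, 0.1232, -0.0825) tvec=(0.1116, 0.2055, 0.6425)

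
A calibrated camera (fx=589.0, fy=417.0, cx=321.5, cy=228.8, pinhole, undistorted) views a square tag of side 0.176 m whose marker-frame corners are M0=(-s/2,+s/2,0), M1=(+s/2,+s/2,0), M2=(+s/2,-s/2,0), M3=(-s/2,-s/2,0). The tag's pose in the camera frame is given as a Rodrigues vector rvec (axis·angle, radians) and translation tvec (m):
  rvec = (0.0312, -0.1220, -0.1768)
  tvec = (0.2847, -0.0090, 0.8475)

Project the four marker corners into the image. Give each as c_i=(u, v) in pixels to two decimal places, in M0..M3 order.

c0=(471.41, 275.02) c1=(585.34, 258.80) c2=(566.55, 174.52) c3=(451.15, 188.78)

Intrinsics K: fx=589.0, fy=417.0, cx=321.5, cy=228.8
Marker side s = 0.176 m; corners in marker frame (Z=0):
  M0 = (-0.0880, +0.0880, 0)
  M1 = (+0.0880, +0.0880, 0)
  M2 = (+0.0880, -0.0880, 0)
  M3 = (-0.0880, -0.0880, 0)
rvec = (0.0312, -0.1220, -0.1768), |rvec| = θ = 0.21706 rad = 12.437°
Rodrigues: sinθ=0.21536, 1−cosθ=0.02347; R = I + sinθ·[k]× + (1−cosθ)·[k]×²:
    [+0.97702 +0.17352 -0.12379]
    [-0.17731 +0.98395 -0.02021]
    [+0.11830 +0.04170 +0.99210]
t = (0.2847, -0.0090, 0.8475) m
M0: Pc = R·M0+t = (+0.21399, +0.09319, +0.84076); u = 589.0·(+0.21399)/0.84076 + 321.5 = 471.4136, v = 417.0·(+0.09319)/0.84076 + 228.8 = 275.0207
M1: Pc = R·M1+t = (+0.38595, +0.06198, +0.86158); u = 589.0·(+0.38595)/0.86158 + 321.5 = 585.3445, v = 417.0·(+0.06198)/0.86158 + 228.8 = 258.7999
M2: Pc = R·M2+t = (+0.35541, -0.11119, +0.85424); u = 589.0·(+0.35541)/0.85424 + 321.5 = 566.5543, v = 417.0·(-0.11119)/0.85424 + 228.8 = 174.5219
M3: Pc = R·M3+t = (+0.18345, -0.07998, +0.83342); u = 589.0·(+0.18345)/0.83342 + 321.5 = 451.1508, v = 417.0·(-0.07998)/0.83342 + 228.8 = 188.7802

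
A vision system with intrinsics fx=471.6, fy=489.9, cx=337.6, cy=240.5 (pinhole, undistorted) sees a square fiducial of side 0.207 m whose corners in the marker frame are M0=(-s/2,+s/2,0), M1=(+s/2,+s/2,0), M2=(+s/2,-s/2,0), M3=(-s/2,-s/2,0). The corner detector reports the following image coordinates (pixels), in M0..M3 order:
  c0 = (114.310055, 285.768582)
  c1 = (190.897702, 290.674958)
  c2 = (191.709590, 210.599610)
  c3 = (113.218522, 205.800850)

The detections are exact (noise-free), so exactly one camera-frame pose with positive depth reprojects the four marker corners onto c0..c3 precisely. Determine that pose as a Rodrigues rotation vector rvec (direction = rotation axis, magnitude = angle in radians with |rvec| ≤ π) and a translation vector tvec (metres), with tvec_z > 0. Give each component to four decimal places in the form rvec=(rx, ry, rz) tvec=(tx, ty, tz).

rvec=(0.1481, 0.0215, 0.0581) tvec=(-0.4900, 0.0209, 1.2483)

Intrinsics K: fx=471.6, fy=489.9, cx=337.6, cy=240.5
Marker side s = 0.207 m; corners in marker frame (Z=0):
  M0 = (-0.1035, +0.1035, 0)
  M1 = (+0.1035, +0.1035, 0)
  M2 = (+0.1035, -0.1035, 0)
  M3 = (-0.1035, -0.1035, 0)
Detected image corners:
  c0 = (114.310055, 285.768582) px
  c1 = (190.897702, 290.674958) px
  c2 = (191.709590, 210.599610) px
  c3 = (113.218522, 205.800850) px
Planar DLT: solve 8×8 A·h = b for H (H[2,2]=1):
  H  [+372.44170 +18.77451 +152.47989]
  H  [+20.04764 +416.01820 +248.69875]
  H  [-0.01369 +0.11861 +1.00000]
B = K⁻¹H; ‖b₁‖=0.801076, ‖b₂‖=0.801076; λ = 2/(‖b₁‖+‖b₂‖) = 1.248322, sign → tz>0 ⇒ λ=+1.248322
r₁ = λ·B[:,0] = (+0.99808,+0.05947,-0.01709); r₂ = λ·B[:,1] = (-0.05630,+0.98737,+0.14807)
r₃ = r₁×r₂ = (+0.02568,-0.14682,+0.98883); SVD([r₁ r₂ r₃]) → R = UVᵀ:
  R  [+0.99808 -0.05630 +0.02568]
  R  [+0.05947 +0.98737 -0.14682]
  R  [-0.01709 +0.14807 +0.98883]
t = (-0.49001, +0.02089, +1.24832) m
tr R = 2.974287; θ = arccos((tr R − 1)/2) = 0.160526 rad = 9.197°
axis k = ((R−Rᵀ)₃₂, (R−Rᵀ)₁₃, (R−Rᵀ)₂₁) / (2 sinθ) = (+0.922466, +0.133787, +0.362158)
rvec = θ·k = (+0.148080, +0.021476, +0.058136)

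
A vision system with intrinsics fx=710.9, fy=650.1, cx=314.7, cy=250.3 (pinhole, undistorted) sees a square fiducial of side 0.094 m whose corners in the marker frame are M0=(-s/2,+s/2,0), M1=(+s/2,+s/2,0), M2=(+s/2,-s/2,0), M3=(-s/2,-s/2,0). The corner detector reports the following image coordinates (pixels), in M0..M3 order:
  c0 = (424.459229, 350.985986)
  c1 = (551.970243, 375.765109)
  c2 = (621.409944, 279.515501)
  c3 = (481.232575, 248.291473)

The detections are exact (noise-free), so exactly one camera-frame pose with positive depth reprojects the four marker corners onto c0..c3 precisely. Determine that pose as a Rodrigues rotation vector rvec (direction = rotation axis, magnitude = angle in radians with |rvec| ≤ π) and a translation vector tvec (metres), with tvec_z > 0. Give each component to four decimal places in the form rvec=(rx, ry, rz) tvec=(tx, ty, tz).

rvec=(0.5913, -0.0935, 0.2698) tvec=(0.1315, 0.0466, 0.4572)

Intrinsics K: fx=710.9, fy=650.1, cx=314.7, cy=250.3
Marker side s = 0.094 m; corners in marker frame (Z=0):
  M0 = (-0.0470, +0.0470, 0)
  M1 = (+0.0470, +0.0470, 0)
  M2 = (+0.0470, -0.0470, 0)
  M3 = (-0.0470, -0.0470, 0)
Detected image corners:
  c0 = (424.459229, 350.985986) px
  c1 = (551.970243, 375.765109) px
  c2 = (621.409944, 279.515501) px
  c3 = (481.232575, 248.291473) px
Planar DLT: solve 8×8 A·h = b for H (H[2,2]=1):
  H  [+1606.38780 -61.39196 +519.15143]
  H  [+408.37393 +1426.38051 +316.62359]
  H  [+0.35831 +1.17570 +1.00000]
B = K⁻¹H; ‖b₁‖=2.187021, ‖b₂‖=2.187021; λ = 2/(‖b₁‖+‖b₂‖) = 0.457243, sign → tz>0 ⇒ λ=+0.457243
r₁ = λ·B[:,0] = (+0.96069,+0.22415,+0.16383); r₂ = λ·B[:,1] = (-0.27746,+0.79626,+0.53758)
r₃ = r₁×r₂ = (-0.00996,-0.56190,+0.82714); SVD([r₁ r₂ r₃]) → R = UVᵀ:
  R  [+0.96069 -0.27746 -0.00996]
  R  [+0.22415 +0.79626 -0.56190]
  R  [+0.16383 +0.53758 +0.82714]
t = (+0.13150, +0.04665, +0.45724) m
tr R = 2.584087; θ = arccos((tr R − 1)/2) = 0.656647 rad = 37.623°
axis k = ((R−Rᵀ)₃₂, (R−Rᵀ)₁₃, (R−Rᵀ)₂₁) / (2 sinθ) = (+0.900526, -0.142342, +0.410842)
rvec = θ·k = (+0.591328, -0.093468, +0.269778)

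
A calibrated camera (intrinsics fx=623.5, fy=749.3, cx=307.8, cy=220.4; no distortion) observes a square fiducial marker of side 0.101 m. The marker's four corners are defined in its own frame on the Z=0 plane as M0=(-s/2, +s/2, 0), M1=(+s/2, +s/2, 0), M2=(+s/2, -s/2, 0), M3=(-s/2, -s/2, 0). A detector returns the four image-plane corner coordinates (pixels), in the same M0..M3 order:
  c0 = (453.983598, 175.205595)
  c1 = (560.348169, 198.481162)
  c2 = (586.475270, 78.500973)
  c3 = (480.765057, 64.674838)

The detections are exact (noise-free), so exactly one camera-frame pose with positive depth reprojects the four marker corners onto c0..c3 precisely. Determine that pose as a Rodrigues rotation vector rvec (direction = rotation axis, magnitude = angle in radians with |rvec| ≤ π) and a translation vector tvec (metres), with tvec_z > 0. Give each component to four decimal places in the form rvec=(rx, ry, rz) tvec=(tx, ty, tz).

Intrinsics K: fx=623.5, fy=749.3, cx=307.8, cy=220.4
Marker side s = 0.101 m; corners in marker frame (Z=0):
  M0 = (-0.0505, +0.0505, 0)
  M1 = (+0.0505, +0.0505, 0)
  M2 = (+0.0505, -0.0505, 0)
  M3 = (-0.0505, -0.0505, 0)
Detected image corners:
  c0 = (453.983598, 175.205595) px
  c1 = (560.348169, 198.481162) px
  c2 = (586.475270, 78.500973) px
  c3 = (480.765057, 64.674838) px
Planar DLT: solve 8×8 A·h = b for H (H[2,2]=1):
  H  [+648.63207 -393.93730 +518.49811]
  H  [+83.45313 +1106.57380 +128.11696]
  H  [-0.77096 -0.25344 +1.00000]
B = K⁻¹H; ‖b₁‖=1.651571, ‖b₂‖=1.651571; λ = 2/(‖b₁‖+‖b₂‖) = 0.605484, sign → tz>0 ⇒ λ=+0.605484
r₁ = λ·B[:,0] = (+0.86033,+0.20474,-0.46680); r₂ = λ·B[:,1] = (-0.30680,+0.93932,-0.15345)
r₃ = r₁×r₂ = (+0.40706,+0.27524,+0.87095); SVD([r₁ r₂ r₃]) → R = UVᵀ:
  R  [+0.86033 -0.30680 +0.40706]
  R  [+0.20474 +0.93932 +0.27524]
  R  [-0.46680 -0.15345 +0.87095]
t = (+0.20461, -0.07457, +0.60548) m
tr R = 2.670602; θ = arccos((tr R − 1)/2) = 0.582116 rad = 33.353°
axis k = ((R−Rᵀ)₃₂, (R−Rᵀ)₁₃, (R−Rᵀ)₂₁) / (2 sinθ) = (-0.389865, +0.794721, +0.465214)
rvec = θ·k = (-0.226946, +0.462620, +0.270808)

rvec=(-0.2269, 0.4626, 0.2708) tvec=(0.2046, -0.0746, 0.6055)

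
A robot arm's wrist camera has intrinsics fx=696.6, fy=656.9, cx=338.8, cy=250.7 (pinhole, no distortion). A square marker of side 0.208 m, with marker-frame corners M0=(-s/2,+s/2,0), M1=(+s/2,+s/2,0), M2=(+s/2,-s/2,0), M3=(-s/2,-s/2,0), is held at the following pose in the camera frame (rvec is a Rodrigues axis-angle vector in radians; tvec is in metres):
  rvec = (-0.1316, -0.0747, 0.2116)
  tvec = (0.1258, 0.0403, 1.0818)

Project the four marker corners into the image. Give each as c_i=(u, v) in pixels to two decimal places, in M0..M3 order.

Intrinsics K: fx=696.6, fy=656.9, cx=338.8, cy=250.7
Marker side s = 0.208 m; corners in marker frame (Z=0):
  M0 = (-0.1040, +0.1040, 0)
  M1 = (+0.1040, +0.1040, 0)
  M2 = (+0.1040, -0.1040, 0)
  M3 = (-0.1040, -0.1040, 0)
rvec = (-0.1316, -0.0747, 0.2116), |rvec| = θ = 0.26014 rad = 14.905°
Rodrigues: sinθ=0.25722, 1−cosθ=0.03365; R = I + sinθ·[k]× + (1−cosθ)·[k]×²:
    [+0.97496 -0.20433 -0.08771]
    [+0.21411 +0.96913 +0.12226]
    [+0.06002 -0.13798 +0.98862]
t = (0.1258, 0.0403, 1.0818) m
M0: Pc = R·M0+t = (+0.00315, +0.11882, +1.06121); u = 696.6·(+0.00315)/1.06121 + 338.8 = 340.8697, v = 656.9·(+0.11882)/1.06121 + 250.7 = 324.2521
M1: Pc = R·M1+t = (+0.20595, +0.16336, +1.07369); u = 696.6·(+0.20595)/1.07369 + 338.8 = 472.4153, v = 656.9·(+0.16336)/1.07369 + 250.7 = 350.6440
M2: Pc = R·M2+t = (+0.24845, -0.03822, +1.10239); u = 696.6·(+0.24845)/1.10239 + 338.8 = 495.7934, v = 656.9·(-0.03822)/1.10239 + 250.7 = 227.9240
M3: Pc = R·M3+t = (+0.04565, -0.08276, +1.08991); u = 696.6·(+0.04565)/1.08991 + 338.8 = 367.9794, v = 656.9·(-0.08276)/1.08991 + 250.7 = 200.8216

c0=(340.87, 324.25) c1=(472.42, 350.64) c2=(495.79, 227.92) c3=(367.98, 200.82)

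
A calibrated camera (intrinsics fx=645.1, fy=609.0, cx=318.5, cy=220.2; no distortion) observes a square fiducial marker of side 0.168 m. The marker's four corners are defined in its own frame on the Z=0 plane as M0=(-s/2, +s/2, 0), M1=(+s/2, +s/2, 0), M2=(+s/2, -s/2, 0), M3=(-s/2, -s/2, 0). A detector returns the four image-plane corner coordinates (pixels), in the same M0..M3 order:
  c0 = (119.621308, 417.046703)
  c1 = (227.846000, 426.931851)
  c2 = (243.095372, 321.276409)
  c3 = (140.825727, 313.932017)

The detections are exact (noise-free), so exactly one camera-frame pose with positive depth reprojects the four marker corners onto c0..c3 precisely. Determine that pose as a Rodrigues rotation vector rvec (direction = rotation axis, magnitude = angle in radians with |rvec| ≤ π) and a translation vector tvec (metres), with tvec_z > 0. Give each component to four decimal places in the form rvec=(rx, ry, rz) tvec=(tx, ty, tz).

rvec=(-0.3690, 0.1039, 0.0762) tvec=(-0.2101, 0.2423, 0.9972)

Intrinsics K: fx=645.1, fy=609.0, cx=318.5, cy=220.2
Marker side s = 0.168 m; corners in marker frame (Z=0):
  M0 = (-0.0840, +0.0840, 0)
  M1 = (+0.0840, +0.0840, 0)
  M2 = (+0.0840, -0.0840, 0)
  M3 = (-0.0840, -0.0840, 0)
Detected image corners:
  c0 = (119.621308, 417.046703) px
  c1 = (227.846000, 426.931851) px
  c2 = (243.095372, 321.276409) px
  c3 = (140.825727, 313.932017) px
Planar DLT: solve 8×8 A·h = b for H (H[2,2]=1):
  H  [+604.83272 -173.90266 +182.60996]
  H  [+8.36348 +489.32785 +368.19076]
  H  [-0.11544 -0.35679 +1.00000]
B = K⁻¹H; ‖b₁‖=1.002786, ‖b₂‖=1.002786; λ = 2/(‖b₁‖+‖b₂‖) = 0.997222, sign → tz>0 ⇒ λ=+0.997222
r₁ = λ·B[:,0] = (+0.99181,+0.05532,-0.11512); r₂ = λ·B[:,1] = (-0.09316,+0.92991,-0.35580)
r₃ = r₁×r₂ = (+0.08737,+0.36361,+0.92745); SVD([r₁ r₂ r₃]) → R = UVᵀ:
  R  [+0.99181 -0.09316 +0.08737]
  R  [+0.05532 +0.92991 +0.36361]
  R  [-0.11512 -0.35580 +0.92745]
t = (-0.21006, +0.24233, +0.99722) m
tr R = 2.849166; θ = arccos((tr R − 1)/2) = 0.390856 rad = 22.394°
axis k = ((R−Rᵀ)₃₂, (R−Rᵀ)₁₃, (R−Rᵀ)₂₁) / (2 sinθ) = (-0.944145, +0.265739, +0.194866)
rvec = θ·k = (-0.369025, +0.103866, +0.076165)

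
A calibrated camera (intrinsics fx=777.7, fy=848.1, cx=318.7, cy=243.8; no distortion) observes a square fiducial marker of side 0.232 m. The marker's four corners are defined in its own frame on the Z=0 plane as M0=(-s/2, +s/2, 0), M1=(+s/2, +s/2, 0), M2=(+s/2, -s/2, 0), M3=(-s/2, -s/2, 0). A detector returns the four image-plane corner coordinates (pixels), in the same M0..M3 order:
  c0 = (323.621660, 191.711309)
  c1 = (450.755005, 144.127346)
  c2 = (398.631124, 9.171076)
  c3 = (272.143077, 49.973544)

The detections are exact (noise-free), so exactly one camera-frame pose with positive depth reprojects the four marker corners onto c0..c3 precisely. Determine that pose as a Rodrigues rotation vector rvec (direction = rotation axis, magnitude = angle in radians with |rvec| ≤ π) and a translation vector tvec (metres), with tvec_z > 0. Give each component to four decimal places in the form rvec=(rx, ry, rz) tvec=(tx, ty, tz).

rvec=(-0.1653, -0.2100, -0.3568) tvec=(0.0721, -0.2216, 1.2848)

Intrinsics K: fx=777.7, fy=848.1, cx=318.7, cy=243.8
Marker side s = 0.232 m; corners in marker frame (Z=0):
  M0 = (-0.1160, +0.1160, 0)
  M1 = (+0.1160, +0.1160, 0)
  M2 = (+0.1160, -0.1160, 0)
  M3 = (-0.1160, -0.1160, 0)
Detected image corners:
  c0 = (323.621660, 191.711309) px
  c1 = (450.755005, 144.127346) px
  c2 = (398.631124, 9.171076) px
  c3 = (272.143077, 49.973544) px
Planar DLT: solve 8×8 A·h = b for H (H[2,2]=1):
  H  [+611.86670 +188.71770 +362.32909]
  H  [-172.48240 +586.56227 +97.51435]
  H  [+0.18070 -0.09575 +1.00000]
B = K⁻¹H; ‖b₁‖=0.778333, ‖b₂‖=0.778333; λ = 2/(‖b₁‖+‖b₂‖) = 1.284797, sign → tz>0 ⇒ λ=+1.284797
r₁ = λ·B[:,0] = (+0.91569,-0.32803,+0.23216); r₂ = λ·B[:,1] = (+0.36218,+0.92395,-0.12302)
r₃ = r₁×r₂ = (-0.17415,+0.19673,+0.96487); SVD([r₁ r₂ r₃]) → R = UVᵀ:
  R  [+0.91569 +0.36218 -0.17415]
  R  [-0.32803 +0.92395 +0.19673]
  R  [+0.23216 -0.12302 +0.96487]
t = (+0.07208, -0.22161, +1.28480) m
tr R = 2.804514; θ = arccos((tr R − 1)/2) = 0.445821 rad = 25.544°
axis k = ((R−Rᵀ)₃₂, (R−Rᵀ)₁₃, (R−Rᵀ)₂₁) / (2 sinθ) = (-0.370766, -0.471145, -0.800347)
rvec = θ·k = (-0.165295, -0.210046, -0.356811)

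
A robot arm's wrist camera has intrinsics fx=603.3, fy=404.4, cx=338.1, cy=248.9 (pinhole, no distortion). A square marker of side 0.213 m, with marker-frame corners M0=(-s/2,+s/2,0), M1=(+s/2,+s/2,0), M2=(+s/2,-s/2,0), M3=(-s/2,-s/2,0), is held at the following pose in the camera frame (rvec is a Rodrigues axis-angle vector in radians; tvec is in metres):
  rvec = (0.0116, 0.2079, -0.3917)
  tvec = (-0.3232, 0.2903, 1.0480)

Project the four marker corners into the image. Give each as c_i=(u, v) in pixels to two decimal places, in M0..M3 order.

Intrinsics K: fx=603.3, fy=404.4, cx=338.1, cy=248.9
Marker side s = 0.213 m; corners in marker frame (Z=0):
  M0 = (-0.1065, +0.1065, 0)
  M1 = (+0.1065, +0.1065, 0)
  M2 = (+0.1065, -0.1065, 0)
  M3 = (-0.1065, -0.1065, 0)
rvec = (0.0116, 0.2079, -0.3917), |rvec| = θ = 0.44361 rad = 25.417°
Rodrigues: sinθ=0.42920, 1−cosθ=0.09679; R = I + sinθ·[k]× + (1−cosθ)·[k]×²:
    [+0.90328 +0.38017 +0.19891]
    [-0.37779 +0.92447 -0.05128]
    [-0.20338 -0.02883 +0.97867]
t = (-0.3232, 0.2903, 1.0480) m
M0: Pc = R·M0+t = (-0.37891, +0.42899, +1.06659); u = 603.3·(-0.37891)/1.06659 + 338.1 = 123.7747, v = 404.4·(+0.42899)/1.06659 + 248.9 = 411.5529
M1: Pc = R·M1+t = (-0.18651, +0.34852, +1.02327); u = 603.3·(-0.18651)/1.02327 + 338.1 = 228.1352, v = 404.4·(+0.34852)/1.02327 + 248.9 = 386.6369
M2: Pc = R·M2+t = (-0.26749, +0.15161, +1.02941); u = 603.3·(-0.26749)/1.02941 + 338.1 = 181.3346, v = 404.4·(+0.15161)/1.02941 + 248.9 = 308.4591
M3: Pc = R·M3+t = (-0.45989, +0.23208, +1.07273); u = 603.3·(-0.45989)/1.07273 + 338.1 = 79.4614, v = 404.4·(+0.23208)/1.07273 + 248.9 = 336.3896

c0=(123.77, 411.55) c1=(228.14, 386.64) c2=(181.33, 308.46) c3=(79.46, 336.39)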